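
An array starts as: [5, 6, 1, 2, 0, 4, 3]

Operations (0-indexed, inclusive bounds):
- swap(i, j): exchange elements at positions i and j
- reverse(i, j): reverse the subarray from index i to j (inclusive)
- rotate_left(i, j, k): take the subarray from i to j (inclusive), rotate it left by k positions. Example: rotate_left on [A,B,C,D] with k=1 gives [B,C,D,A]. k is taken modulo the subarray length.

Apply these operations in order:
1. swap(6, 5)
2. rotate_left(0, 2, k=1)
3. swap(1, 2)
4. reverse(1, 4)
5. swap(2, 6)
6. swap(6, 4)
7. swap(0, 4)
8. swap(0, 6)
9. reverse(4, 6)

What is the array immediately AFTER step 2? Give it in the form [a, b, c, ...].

Answer: [6, 1, 5, 2, 0, 3, 4]

Derivation:
After 1 (swap(6, 5)): [5, 6, 1, 2, 0, 3, 4]
After 2 (rotate_left(0, 2, k=1)): [6, 1, 5, 2, 0, 3, 4]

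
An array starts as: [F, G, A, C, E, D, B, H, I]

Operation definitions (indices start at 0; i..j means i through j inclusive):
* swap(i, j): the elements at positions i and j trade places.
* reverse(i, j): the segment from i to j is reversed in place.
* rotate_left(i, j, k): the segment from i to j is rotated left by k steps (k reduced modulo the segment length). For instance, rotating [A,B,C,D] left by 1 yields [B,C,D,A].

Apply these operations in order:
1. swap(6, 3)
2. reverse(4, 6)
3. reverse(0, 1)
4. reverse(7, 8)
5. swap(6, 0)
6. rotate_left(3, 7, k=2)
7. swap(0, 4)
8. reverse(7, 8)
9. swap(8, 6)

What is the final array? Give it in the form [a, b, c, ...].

After 1 (swap(6, 3)): [F, G, A, B, E, D, C, H, I]
After 2 (reverse(4, 6)): [F, G, A, B, C, D, E, H, I]
After 3 (reverse(0, 1)): [G, F, A, B, C, D, E, H, I]
After 4 (reverse(7, 8)): [G, F, A, B, C, D, E, I, H]
After 5 (swap(6, 0)): [E, F, A, B, C, D, G, I, H]
After 6 (rotate_left(3, 7, k=2)): [E, F, A, D, G, I, B, C, H]
After 7 (swap(0, 4)): [G, F, A, D, E, I, B, C, H]
After 8 (reverse(7, 8)): [G, F, A, D, E, I, B, H, C]
After 9 (swap(8, 6)): [G, F, A, D, E, I, C, H, B]

Answer: [G, F, A, D, E, I, C, H, B]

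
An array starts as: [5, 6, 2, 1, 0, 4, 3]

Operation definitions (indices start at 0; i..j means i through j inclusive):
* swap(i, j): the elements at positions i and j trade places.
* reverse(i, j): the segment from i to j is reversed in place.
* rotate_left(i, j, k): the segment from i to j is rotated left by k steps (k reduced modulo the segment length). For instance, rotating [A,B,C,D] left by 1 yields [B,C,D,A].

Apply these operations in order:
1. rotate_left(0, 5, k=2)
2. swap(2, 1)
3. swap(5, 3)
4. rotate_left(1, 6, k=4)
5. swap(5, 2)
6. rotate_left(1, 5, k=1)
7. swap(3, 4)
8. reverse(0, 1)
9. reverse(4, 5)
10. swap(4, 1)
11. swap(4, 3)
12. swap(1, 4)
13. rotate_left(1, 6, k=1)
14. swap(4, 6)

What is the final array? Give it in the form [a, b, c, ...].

Answer: [6, 0, 2, 4, 3, 5, 1]

Derivation:
After 1 (rotate_left(0, 5, k=2)): [2, 1, 0, 4, 5, 6, 3]
After 2 (swap(2, 1)): [2, 0, 1, 4, 5, 6, 3]
After 3 (swap(5, 3)): [2, 0, 1, 6, 5, 4, 3]
After 4 (rotate_left(1, 6, k=4)): [2, 4, 3, 0, 1, 6, 5]
After 5 (swap(5, 2)): [2, 4, 6, 0, 1, 3, 5]
After 6 (rotate_left(1, 5, k=1)): [2, 6, 0, 1, 3, 4, 5]
After 7 (swap(3, 4)): [2, 6, 0, 3, 1, 4, 5]
After 8 (reverse(0, 1)): [6, 2, 0, 3, 1, 4, 5]
After 9 (reverse(4, 5)): [6, 2, 0, 3, 4, 1, 5]
After 10 (swap(4, 1)): [6, 4, 0, 3, 2, 1, 5]
After 11 (swap(4, 3)): [6, 4, 0, 2, 3, 1, 5]
After 12 (swap(1, 4)): [6, 3, 0, 2, 4, 1, 5]
After 13 (rotate_left(1, 6, k=1)): [6, 0, 2, 4, 1, 5, 3]
After 14 (swap(4, 6)): [6, 0, 2, 4, 3, 5, 1]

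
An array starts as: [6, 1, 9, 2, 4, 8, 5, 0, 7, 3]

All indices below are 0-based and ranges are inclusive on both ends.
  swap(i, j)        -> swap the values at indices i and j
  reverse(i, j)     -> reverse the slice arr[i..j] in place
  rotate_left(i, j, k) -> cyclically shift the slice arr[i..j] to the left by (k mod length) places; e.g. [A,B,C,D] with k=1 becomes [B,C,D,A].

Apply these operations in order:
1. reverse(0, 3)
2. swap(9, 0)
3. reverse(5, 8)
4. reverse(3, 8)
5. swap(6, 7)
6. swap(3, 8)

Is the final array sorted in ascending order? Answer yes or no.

Answer: no

Derivation:
After 1 (reverse(0, 3)): [2, 9, 1, 6, 4, 8, 5, 0, 7, 3]
After 2 (swap(9, 0)): [3, 9, 1, 6, 4, 8, 5, 0, 7, 2]
After 3 (reverse(5, 8)): [3, 9, 1, 6, 4, 7, 0, 5, 8, 2]
After 4 (reverse(3, 8)): [3, 9, 1, 8, 5, 0, 7, 4, 6, 2]
After 5 (swap(6, 7)): [3, 9, 1, 8, 5, 0, 4, 7, 6, 2]
After 6 (swap(3, 8)): [3, 9, 1, 6, 5, 0, 4, 7, 8, 2]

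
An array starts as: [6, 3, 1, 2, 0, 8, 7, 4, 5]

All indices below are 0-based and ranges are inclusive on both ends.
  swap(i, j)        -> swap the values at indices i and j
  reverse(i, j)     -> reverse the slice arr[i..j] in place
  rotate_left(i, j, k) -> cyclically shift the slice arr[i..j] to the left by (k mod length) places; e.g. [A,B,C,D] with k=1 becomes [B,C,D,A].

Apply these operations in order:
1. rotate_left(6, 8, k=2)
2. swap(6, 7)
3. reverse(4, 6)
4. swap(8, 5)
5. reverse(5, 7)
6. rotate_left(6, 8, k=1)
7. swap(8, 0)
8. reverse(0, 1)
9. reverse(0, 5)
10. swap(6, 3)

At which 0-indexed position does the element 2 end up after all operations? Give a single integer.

After 1 (rotate_left(6, 8, k=2)): [6, 3, 1, 2, 0, 8, 5, 7, 4]
After 2 (swap(6, 7)): [6, 3, 1, 2, 0, 8, 7, 5, 4]
After 3 (reverse(4, 6)): [6, 3, 1, 2, 7, 8, 0, 5, 4]
After 4 (swap(8, 5)): [6, 3, 1, 2, 7, 4, 0, 5, 8]
After 5 (reverse(5, 7)): [6, 3, 1, 2, 7, 5, 0, 4, 8]
After 6 (rotate_left(6, 8, k=1)): [6, 3, 1, 2, 7, 5, 4, 8, 0]
After 7 (swap(8, 0)): [0, 3, 1, 2, 7, 5, 4, 8, 6]
After 8 (reverse(0, 1)): [3, 0, 1, 2, 7, 5, 4, 8, 6]
After 9 (reverse(0, 5)): [5, 7, 2, 1, 0, 3, 4, 8, 6]
After 10 (swap(6, 3)): [5, 7, 2, 4, 0, 3, 1, 8, 6]

Answer: 2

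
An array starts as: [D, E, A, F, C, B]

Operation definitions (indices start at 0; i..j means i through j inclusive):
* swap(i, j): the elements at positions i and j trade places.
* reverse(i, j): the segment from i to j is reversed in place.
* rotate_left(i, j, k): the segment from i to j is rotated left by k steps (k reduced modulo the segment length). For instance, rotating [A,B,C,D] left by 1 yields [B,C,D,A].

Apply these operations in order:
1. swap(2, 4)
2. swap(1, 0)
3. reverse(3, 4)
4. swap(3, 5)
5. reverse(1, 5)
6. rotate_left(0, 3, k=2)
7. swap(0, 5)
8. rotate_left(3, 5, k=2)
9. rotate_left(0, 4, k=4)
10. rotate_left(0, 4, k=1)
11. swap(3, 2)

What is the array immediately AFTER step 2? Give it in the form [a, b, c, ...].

Answer: [E, D, C, F, A, B]

Derivation:
After 1 (swap(2, 4)): [D, E, C, F, A, B]
After 2 (swap(1, 0)): [E, D, C, F, A, B]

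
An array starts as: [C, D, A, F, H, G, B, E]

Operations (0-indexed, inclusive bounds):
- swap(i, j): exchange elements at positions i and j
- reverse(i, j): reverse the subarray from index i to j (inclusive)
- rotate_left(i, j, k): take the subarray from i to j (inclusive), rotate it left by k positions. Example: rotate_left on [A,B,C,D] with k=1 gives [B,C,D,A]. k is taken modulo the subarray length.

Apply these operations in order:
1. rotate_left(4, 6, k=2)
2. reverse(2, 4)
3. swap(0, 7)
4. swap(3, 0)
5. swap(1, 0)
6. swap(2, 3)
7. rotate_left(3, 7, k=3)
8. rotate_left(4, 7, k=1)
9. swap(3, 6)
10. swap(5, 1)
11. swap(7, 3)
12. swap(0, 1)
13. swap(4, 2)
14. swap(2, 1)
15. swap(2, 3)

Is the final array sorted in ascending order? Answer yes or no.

After 1 (rotate_left(4, 6, k=2)): [C, D, A, F, B, H, G, E]
After 2 (reverse(2, 4)): [C, D, B, F, A, H, G, E]
After 3 (swap(0, 7)): [E, D, B, F, A, H, G, C]
After 4 (swap(3, 0)): [F, D, B, E, A, H, G, C]
After 5 (swap(1, 0)): [D, F, B, E, A, H, G, C]
After 6 (swap(2, 3)): [D, F, E, B, A, H, G, C]
After 7 (rotate_left(3, 7, k=3)): [D, F, E, G, C, B, A, H]
After 8 (rotate_left(4, 7, k=1)): [D, F, E, G, B, A, H, C]
After 9 (swap(3, 6)): [D, F, E, H, B, A, G, C]
After 10 (swap(5, 1)): [D, A, E, H, B, F, G, C]
After 11 (swap(7, 3)): [D, A, E, C, B, F, G, H]
After 12 (swap(0, 1)): [A, D, E, C, B, F, G, H]
After 13 (swap(4, 2)): [A, D, B, C, E, F, G, H]
After 14 (swap(2, 1)): [A, B, D, C, E, F, G, H]
After 15 (swap(2, 3)): [A, B, C, D, E, F, G, H]

Answer: yes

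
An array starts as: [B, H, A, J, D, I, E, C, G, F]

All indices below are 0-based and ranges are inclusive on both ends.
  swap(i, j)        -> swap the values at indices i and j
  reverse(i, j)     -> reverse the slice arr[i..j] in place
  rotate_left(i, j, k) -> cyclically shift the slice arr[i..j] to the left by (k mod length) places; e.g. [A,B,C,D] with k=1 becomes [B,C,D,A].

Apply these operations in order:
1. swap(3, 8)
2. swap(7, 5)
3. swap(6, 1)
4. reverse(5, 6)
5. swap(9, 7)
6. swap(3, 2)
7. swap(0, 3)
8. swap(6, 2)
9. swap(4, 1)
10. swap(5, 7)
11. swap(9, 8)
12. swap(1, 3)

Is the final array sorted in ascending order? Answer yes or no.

After 1 (swap(3, 8)): [B, H, A, G, D, I, E, C, J, F]
After 2 (swap(7, 5)): [B, H, A, G, D, C, E, I, J, F]
After 3 (swap(6, 1)): [B, E, A, G, D, C, H, I, J, F]
After 4 (reverse(5, 6)): [B, E, A, G, D, H, C, I, J, F]
After 5 (swap(9, 7)): [B, E, A, G, D, H, C, F, J, I]
After 6 (swap(3, 2)): [B, E, G, A, D, H, C, F, J, I]
After 7 (swap(0, 3)): [A, E, G, B, D, H, C, F, J, I]
After 8 (swap(6, 2)): [A, E, C, B, D, H, G, F, J, I]
After 9 (swap(4, 1)): [A, D, C, B, E, H, G, F, J, I]
After 10 (swap(5, 7)): [A, D, C, B, E, F, G, H, J, I]
After 11 (swap(9, 8)): [A, D, C, B, E, F, G, H, I, J]
After 12 (swap(1, 3)): [A, B, C, D, E, F, G, H, I, J]

Answer: yes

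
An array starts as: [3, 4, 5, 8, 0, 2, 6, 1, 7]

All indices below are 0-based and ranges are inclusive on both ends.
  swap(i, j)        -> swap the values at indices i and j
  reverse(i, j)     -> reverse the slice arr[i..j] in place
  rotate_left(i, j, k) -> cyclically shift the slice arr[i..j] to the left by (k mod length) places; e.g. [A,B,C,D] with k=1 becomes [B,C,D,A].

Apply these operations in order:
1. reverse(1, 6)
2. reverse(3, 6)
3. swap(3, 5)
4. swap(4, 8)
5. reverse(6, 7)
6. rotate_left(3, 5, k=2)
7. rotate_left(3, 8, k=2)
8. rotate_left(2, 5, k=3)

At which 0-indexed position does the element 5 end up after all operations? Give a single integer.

Answer: 6

Derivation:
After 1 (reverse(1, 6)): [3, 6, 2, 0, 8, 5, 4, 1, 7]
After 2 (reverse(3, 6)): [3, 6, 2, 4, 5, 8, 0, 1, 7]
After 3 (swap(3, 5)): [3, 6, 2, 8, 5, 4, 0, 1, 7]
After 4 (swap(4, 8)): [3, 6, 2, 8, 7, 4, 0, 1, 5]
After 5 (reverse(6, 7)): [3, 6, 2, 8, 7, 4, 1, 0, 5]
After 6 (rotate_left(3, 5, k=2)): [3, 6, 2, 4, 8, 7, 1, 0, 5]
After 7 (rotate_left(3, 8, k=2)): [3, 6, 2, 7, 1, 0, 5, 4, 8]
After 8 (rotate_left(2, 5, k=3)): [3, 6, 0, 2, 7, 1, 5, 4, 8]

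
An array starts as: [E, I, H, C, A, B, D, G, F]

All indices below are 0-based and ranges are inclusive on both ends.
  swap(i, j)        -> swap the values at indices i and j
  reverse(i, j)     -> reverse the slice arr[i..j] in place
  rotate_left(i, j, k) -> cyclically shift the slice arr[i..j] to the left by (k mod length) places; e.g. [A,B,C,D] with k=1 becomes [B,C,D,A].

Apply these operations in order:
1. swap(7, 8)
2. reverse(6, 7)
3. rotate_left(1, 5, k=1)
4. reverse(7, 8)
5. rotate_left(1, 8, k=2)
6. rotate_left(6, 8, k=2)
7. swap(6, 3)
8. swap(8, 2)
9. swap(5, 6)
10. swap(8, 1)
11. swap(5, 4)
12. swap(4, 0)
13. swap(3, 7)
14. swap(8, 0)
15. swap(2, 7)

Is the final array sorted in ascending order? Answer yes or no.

Answer: yes

Derivation:
After 1 (swap(7, 8)): [E, I, H, C, A, B, D, F, G]
After 2 (reverse(6, 7)): [E, I, H, C, A, B, F, D, G]
After 3 (rotate_left(1, 5, k=1)): [E, H, C, A, B, I, F, D, G]
After 4 (reverse(7, 8)): [E, H, C, A, B, I, F, G, D]
After 5 (rotate_left(1, 8, k=2)): [E, A, B, I, F, G, D, H, C]
After 6 (rotate_left(6, 8, k=2)): [E, A, B, I, F, G, C, D, H]
After 7 (swap(6, 3)): [E, A, B, C, F, G, I, D, H]
After 8 (swap(8, 2)): [E, A, H, C, F, G, I, D, B]
After 9 (swap(5, 6)): [E, A, H, C, F, I, G, D, B]
After 10 (swap(8, 1)): [E, B, H, C, F, I, G, D, A]
After 11 (swap(5, 4)): [E, B, H, C, I, F, G, D, A]
After 12 (swap(4, 0)): [I, B, H, C, E, F, G, D, A]
After 13 (swap(3, 7)): [I, B, H, D, E, F, G, C, A]
After 14 (swap(8, 0)): [A, B, H, D, E, F, G, C, I]
After 15 (swap(2, 7)): [A, B, C, D, E, F, G, H, I]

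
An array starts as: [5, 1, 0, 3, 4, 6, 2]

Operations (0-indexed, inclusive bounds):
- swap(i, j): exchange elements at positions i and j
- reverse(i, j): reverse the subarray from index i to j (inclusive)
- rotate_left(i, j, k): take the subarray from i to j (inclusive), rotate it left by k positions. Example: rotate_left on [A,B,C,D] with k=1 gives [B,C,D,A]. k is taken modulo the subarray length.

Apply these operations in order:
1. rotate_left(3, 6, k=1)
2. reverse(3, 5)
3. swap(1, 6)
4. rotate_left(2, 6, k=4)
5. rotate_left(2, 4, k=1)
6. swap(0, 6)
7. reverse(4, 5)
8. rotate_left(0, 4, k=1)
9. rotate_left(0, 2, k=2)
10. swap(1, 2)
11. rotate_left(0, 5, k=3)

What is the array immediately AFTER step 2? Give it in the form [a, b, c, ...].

Answer: [5, 1, 0, 2, 6, 4, 3]

Derivation:
After 1 (rotate_left(3, 6, k=1)): [5, 1, 0, 4, 6, 2, 3]
After 2 (reverse(3, 5)): [5, 1, 0, 2, 6, 4, 3]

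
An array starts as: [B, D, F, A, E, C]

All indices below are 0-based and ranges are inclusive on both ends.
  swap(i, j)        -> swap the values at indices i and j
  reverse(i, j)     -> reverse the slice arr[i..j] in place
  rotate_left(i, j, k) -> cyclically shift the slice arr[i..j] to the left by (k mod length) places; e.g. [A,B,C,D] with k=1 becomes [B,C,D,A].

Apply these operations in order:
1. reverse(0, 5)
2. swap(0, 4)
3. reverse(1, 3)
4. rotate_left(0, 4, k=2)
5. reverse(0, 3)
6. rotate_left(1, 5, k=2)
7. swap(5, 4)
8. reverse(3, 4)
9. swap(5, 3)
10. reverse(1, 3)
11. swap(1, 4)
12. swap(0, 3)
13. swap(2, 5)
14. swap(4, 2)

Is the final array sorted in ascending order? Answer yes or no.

After 1 (reverse(0, 5)): [C, E, A, F, D, B]
After 2 (swap(0, 4)): [D, E, A, F, C, B]
After 3 (reverse(1, 3)): [D, F, A, E, C, B]
After 4 (rotate_left(0, 4, k=2)): [A, E, C, D, F, B]
After 5 (reverse(0, 3)): [D, C, E, A, F, B]
After 6 (rotate_left(1, 5, k=2)): [D, A, F, B, C, E]
After 7 (swap(5, 4)): [D, A, F, B, E, C]
After 8 (reverse(3, 4)): [D, A, F, E, B, C]
After 9 (swap(5, 3)): [D, A, F, C, B, E]
After 10 (reverse(1, 3)): [D, C, F, A, B, E]
After 11 (swap(1, 4)): [D, B, F, A, C, E]
After 12 (swap(0, 3)): [A, B, F, D, C, E]
After 13 (swap(2, 5)): [A, B, E, D, C, F]
After 14 (swap(4, 2)): [A, B, C, D, E, F]

Answer: yes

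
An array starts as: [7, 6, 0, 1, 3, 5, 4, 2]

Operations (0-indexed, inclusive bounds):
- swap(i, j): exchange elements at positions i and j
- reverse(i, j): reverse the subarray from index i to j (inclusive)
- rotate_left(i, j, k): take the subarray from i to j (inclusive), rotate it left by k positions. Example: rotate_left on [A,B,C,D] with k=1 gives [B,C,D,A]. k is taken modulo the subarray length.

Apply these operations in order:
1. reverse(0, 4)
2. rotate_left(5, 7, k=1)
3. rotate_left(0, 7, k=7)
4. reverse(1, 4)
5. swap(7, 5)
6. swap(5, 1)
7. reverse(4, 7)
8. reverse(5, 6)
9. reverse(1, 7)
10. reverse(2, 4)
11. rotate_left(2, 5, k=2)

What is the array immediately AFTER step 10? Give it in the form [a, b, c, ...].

After 1 (reverse(0, 4)): [3, 1, 0, 6, 7, 5, 4, 2]
After 2 (rotate_left(5, 7, k=1)): [3, 1, 0, 6, 7, 4, 2, 5]
After 3 (rotate_left(0, 7, k=7)): [5, 3, 1, 0, 6, 7, 4, 2]
After 4 (reverse(1, 4)): [5, 6, 0, 1, 3, 7, 4, 2]
After 5 (swap(7, 5)): [5, 6, 0, 1, 3, 2, 4, 7]
After 6 (swap(5, 1)): [5, 2, 0, 1, 3, 6, 4, 7]
After 7 (reverse(4, 7)): [5, 2, 0, 1, 7, 4, 6, 3]
After 8 (reverse(5, 6)): [5, 2, 0, 1, 7, 6, 4, 3]
After 9 (reverse(1, 7)): [5, 3, 4, 6, 7, 1, 0, 2]
After 10 (reverse(2, 4)): [5, 3, 7, 6, 4, 1, 0, 2]

Answer: [5, 3, 7, 6, 4, 1, 0, 2]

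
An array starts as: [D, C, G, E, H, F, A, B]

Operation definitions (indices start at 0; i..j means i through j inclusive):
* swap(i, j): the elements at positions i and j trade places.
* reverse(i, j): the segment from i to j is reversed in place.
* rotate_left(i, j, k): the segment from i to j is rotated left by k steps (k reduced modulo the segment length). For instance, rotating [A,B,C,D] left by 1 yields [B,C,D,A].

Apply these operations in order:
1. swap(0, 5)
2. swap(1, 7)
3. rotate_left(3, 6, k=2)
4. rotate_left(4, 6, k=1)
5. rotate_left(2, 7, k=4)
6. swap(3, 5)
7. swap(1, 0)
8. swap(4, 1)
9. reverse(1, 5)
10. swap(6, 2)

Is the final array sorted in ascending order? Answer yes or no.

Answer: no

Derivation:
After 1 (swap(0, 5)): [F, C, G, E, H, D, A, B]
After 2 (swap(1, 7)): [F, B, G, E, H, D, A, C]
After 3 (rotate_left(3, 6, k=2)): [F, B, G, D, A, E, H, C]
After 4 (rotate_left(4, 6, k=1)): [F, B, G, D, E, H, A, C]
After 5 (rotate_left(2, 7, k=4)): [F, B, A, C, G, D, E, H]
After 6 (swap(3, 5)): [F, B, A, D, G, C, E, H]
After 7 (swap(1, 0)): [B, F, A, D, G, C, E, H]
After 8 (swap(4, 1)): [B, G, A, D, F, C, E, H]
After 9 (reverse(1, 5)): [B, C, F, D, A, G, E, H]
After 10 (swap(6, 2)): [B, C, E, D, A, G, F, H]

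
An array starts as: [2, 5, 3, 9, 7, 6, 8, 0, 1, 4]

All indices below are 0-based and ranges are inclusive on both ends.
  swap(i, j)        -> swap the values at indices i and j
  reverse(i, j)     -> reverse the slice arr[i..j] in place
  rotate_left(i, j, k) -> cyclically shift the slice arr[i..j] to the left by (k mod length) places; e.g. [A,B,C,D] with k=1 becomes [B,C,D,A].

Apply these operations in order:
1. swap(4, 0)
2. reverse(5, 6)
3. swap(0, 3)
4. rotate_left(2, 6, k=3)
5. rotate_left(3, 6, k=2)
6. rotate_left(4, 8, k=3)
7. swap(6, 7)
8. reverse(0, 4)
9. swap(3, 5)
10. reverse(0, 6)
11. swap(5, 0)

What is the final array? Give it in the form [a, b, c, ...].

After 1 (swap(4, 0)): [7, 5, 3, 9, 2, 6, 8, 0, 1, 4]
After 2 (reverse(5, 6)): [7, 5, 3, 9, 2, 8, 6, 0, 1, 4]
After 3 (swap(0, 3)): [9, 5, 3, 7, 2, 8, 6, 0, 1, 4]
After 4 (rotate_left(2, 6, k=3)): [9, 5, 8, 6, 3, 7, 2, 0, 1, 4]
After 5 (rotate_left(3, 6, k=2)): [9, 5, 8, 7, 2, 6, 3, 0, 1, 4]
After 6 (rotate_left(4, 8, k=3)): [9, 5, 8, 7, 0, 1, 2, 6, 3, 4]
After 7 (swap(6, 7)): [9, 5, 8, 7, 0, 1, 6, 2, 3, 4]
After 8 (reverse(0, 4)): [0, 7, 8, 5, 9, 1, 6, 2, 3, 4]
After 9 (swap(3, 5)): [0, 7, 8, 1, 9, 5, 6, 2, 3, 4]
After 10 (reverse(0, 6)): [6, 5, 9, 1, 8, 7, 0, 2, 3, 4]
After 11 (swap(5, 0)): [7, 5, 9, 1, 8, 6, 0, 2, 3, 4]

Answer: [7, 5, 9, 1, 8, 6, 0, 2, 3, 4]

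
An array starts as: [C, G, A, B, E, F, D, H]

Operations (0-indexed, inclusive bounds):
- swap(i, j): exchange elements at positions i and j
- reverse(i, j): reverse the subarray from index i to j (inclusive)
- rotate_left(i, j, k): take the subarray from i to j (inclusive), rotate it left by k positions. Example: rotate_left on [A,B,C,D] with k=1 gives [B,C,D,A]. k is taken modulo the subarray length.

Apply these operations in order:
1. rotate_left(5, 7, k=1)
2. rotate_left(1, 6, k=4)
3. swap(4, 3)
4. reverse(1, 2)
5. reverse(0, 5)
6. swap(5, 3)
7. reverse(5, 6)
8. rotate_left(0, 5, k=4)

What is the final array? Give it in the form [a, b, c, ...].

After 1 (rotate_left(5, 7, k=1)): [C, G, A, B, E, D, H, F]
After 2 (rotate_left(1, 6, k=4)): [C, D, H, G, A, B, E, F]
After 3 (swap(4, 3)): [C, D, H, A, G, B, E, F]
After 4 (reverse(1, 2)): [C, H, D, A, G, B, E, F]
After 5 (reverse(0, 5)): [B, G, A, D, H, C, E, F]
After 6 (swap(5, 3)): [B, G, A, C, H, D, E, F]
After 7 (reverse(5, 6)): [B, G, A, C, H, E, D, F]
After 8 (rotate_left(0, 5, k=4)): [H, E, B, G, A, C, D, F]

Answer: [H, E, B, G, A, C, D, F]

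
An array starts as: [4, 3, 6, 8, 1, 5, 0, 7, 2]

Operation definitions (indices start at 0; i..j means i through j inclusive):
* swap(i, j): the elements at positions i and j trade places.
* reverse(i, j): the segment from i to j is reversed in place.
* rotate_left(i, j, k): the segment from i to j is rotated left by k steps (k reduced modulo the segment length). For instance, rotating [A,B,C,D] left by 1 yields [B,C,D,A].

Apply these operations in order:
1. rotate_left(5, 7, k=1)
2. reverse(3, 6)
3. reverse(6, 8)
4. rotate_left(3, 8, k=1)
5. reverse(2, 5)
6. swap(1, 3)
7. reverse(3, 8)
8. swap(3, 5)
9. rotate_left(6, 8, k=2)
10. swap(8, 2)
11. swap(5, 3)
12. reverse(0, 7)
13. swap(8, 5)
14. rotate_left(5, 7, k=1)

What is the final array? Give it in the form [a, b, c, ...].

After 1 (rotate_left(5, 7, k=1)): [4, 3, 6, 8, 1, 0, 7, 5, 2]
After 2 (reverse(3, 6)): [4, 3, 6, 7, 0, 1, 8, 5, 2]
After 3 (reverse(6, 8)): [4, 3, 6, 7, 0, 1, 2, 5, 8]
After 4 (rotate_left(3, 8, k=1)): [4, 3, 6, 0, 1, 2, 5, 8, 7]
After 5 (reverse(2, 5)): [4, 3, 2, 1, 0, 6, 5, 8, 7]
After 6 (swap(1, 3)): [4, 1, 2, 3, 0, 6, 5, 8, 7]
After 7 (reverse(3, 8)): [4, 1, 2, 7, 8, 5, 6, 0, 3]
After 8 (swap(3, 5)): [4, 1, 2, 5, 8, 7, 6, 0, 3]
After 9 (rotate_left(6, 8, k=2)): [4, 1, 2, 5, 8, 7, 3, 6, 0]
After 10 (swap(8, 2)): [4, 1, 0, 5, 8, 7, 3, 6, 2]
After 11 (swap(5, 3)): [4, 1, 0, 7, 8, 5, 3, 6, 2]
After 12 (reverse(0, 7)): [6, 3, 5, 8, 7, 0, 1, 4, 2]
After 13 (swap(8, 5)): [6, 3, 5, 8, 7, 2, 1, 4, 0]
After 14 (rotate_left(5, 7, k=1)): [6, 3, 5, 8, 7, 1, 4, 2, 0]

Answer: [6, 3, 5, 8, 7, 1, 4, 2, 0]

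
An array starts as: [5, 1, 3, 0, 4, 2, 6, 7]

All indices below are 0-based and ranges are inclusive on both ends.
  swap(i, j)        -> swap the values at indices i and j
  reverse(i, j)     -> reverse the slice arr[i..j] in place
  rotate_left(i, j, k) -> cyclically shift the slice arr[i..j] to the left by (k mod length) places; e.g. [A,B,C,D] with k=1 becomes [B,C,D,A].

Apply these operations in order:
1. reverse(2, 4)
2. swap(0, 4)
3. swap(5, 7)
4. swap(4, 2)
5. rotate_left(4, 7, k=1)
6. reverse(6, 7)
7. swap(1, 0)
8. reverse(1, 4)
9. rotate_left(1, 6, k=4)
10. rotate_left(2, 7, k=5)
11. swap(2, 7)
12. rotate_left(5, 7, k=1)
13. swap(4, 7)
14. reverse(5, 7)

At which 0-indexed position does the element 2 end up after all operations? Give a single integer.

After 1 (reverse(2, 4)): [5, 1, 4, 0, 3, 2, 6, 7]
After 2 (swap(0, 4)): [3, 1, 4, 0, 5, 2, 6, 7]
After 3 (swap(5, 7)): [3, 1, 4, 0, 5, 7, 6, 2]
After 4 (swap(4, 2)): [3, 1, 5, 0, 4, 7, 6, 2]
After 5 (rotate_left(4, 7, k=1)): [3, 1, 5, 0, 7, 6, 2, 4]
After 6 (reverse(6, 7)): [3, 1, 5, 0, 7, 6, 4, 2]
After 7 (swap(1, 0)): [1, 3, 5, 0, 7, 6, 4, 2]
After 8 (reverse(1, 4)): [1, 7, 0, 5, 3, 6, 4, 2]
After 9 (rotate_left(1, 6, k=4)): [1, 6, 4, 7, 0, 5, 3, 2]
After 10 (rotate_left(2, 7, k=5)): [1, 6, 2, 4, 7, 0, 5, 3]
After 11 (swap(2, 7)): [1, 6, 3, 4, 7, 0, 5, 2]
After 12 (rotate_left(5, 7, k=1)): [1, 6, 3, 4, 7, 5, 2, 0]
After 13 (swap(4, 7)): [1, 6, 3, 4, 0, 5, 2, 7]
After 14 (reverse(5, 7)): [1, 6, 3, 4, 0, 7, 2, 5]

Answer: 6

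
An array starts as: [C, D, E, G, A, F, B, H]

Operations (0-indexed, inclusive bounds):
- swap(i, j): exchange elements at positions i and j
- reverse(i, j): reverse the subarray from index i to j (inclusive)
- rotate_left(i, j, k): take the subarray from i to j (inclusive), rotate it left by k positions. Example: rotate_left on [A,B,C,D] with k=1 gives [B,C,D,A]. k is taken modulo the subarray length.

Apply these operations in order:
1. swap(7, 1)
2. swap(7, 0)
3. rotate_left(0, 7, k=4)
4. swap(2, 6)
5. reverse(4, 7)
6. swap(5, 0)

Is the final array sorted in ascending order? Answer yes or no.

Answer: no

Derivation:
After 1 (swap(7, 1)): [C, H, E, G, A, F, B, D]
After 2 (swap(7, 0)): [D, H, E, G, A, F, B, C]
After 3 (rotate_left(0, 7, k=4)): [A, F, B, C, D, H, E, G]
After 4 (swap(2, 6)): [A, F, E, C, D, H, B, G]
After 5 (reverse(4, 7)): [A, F, E, C, G, B, H, D]
After 6 (swap(5, 0)): [B, F, E, C, G, A, H, D]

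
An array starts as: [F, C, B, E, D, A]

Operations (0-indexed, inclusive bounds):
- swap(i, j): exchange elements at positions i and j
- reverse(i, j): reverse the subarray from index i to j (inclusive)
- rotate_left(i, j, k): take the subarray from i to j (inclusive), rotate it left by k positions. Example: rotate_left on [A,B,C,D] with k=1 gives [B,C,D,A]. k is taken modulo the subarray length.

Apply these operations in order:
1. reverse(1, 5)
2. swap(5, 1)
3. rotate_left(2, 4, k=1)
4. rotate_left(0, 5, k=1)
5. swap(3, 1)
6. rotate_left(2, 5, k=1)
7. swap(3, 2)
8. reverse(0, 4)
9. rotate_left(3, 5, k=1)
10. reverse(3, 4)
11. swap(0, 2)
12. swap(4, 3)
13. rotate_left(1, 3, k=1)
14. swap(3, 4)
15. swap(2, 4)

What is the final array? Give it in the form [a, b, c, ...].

After 1 (reverse(1, 5)): [F, A, D, E, B, C]
After 2 (swap(5, 1)): [F, C, D, E, B, A]
After 3 (rotate_left(2, 4, k=1)): [F, C, E, B, D, A]
After 4 (rotate_left(0, 5, k=1)): [C, E, B, D, A, F]
After 5 (swap(3, 1)): [C, D, B, E, A, F]
After 6 (rotate_left(2, 5, k=1)): [C, D, E, A, F, B]
After 7 (swap(3, 2)): [C, D, A, E, F, B]
After 8 (reverse(0, 4)): [F, E, A, D, C, B]
After 9 (rotate_left(3, 5, k=1)): [F, E, A, C, B, D]
After 10 (reverse(3, 4)): [F, E, A, B, C, D]
After 11 (swap(0, 2)): [A, E, F, B, C, D]
After 12 (swap(4, 3)): [A, E, F, C, B, D]
After 13 (rotate_left(1, 3, k=1)): [A, F, C, E, B, D]
After 14 (swap(3, 4)): [A, F, C, B, E, D]
After 15 (swap(2, 4)): [A, F, E, B, C, D]

Answer: [A, F, E, B, C, D]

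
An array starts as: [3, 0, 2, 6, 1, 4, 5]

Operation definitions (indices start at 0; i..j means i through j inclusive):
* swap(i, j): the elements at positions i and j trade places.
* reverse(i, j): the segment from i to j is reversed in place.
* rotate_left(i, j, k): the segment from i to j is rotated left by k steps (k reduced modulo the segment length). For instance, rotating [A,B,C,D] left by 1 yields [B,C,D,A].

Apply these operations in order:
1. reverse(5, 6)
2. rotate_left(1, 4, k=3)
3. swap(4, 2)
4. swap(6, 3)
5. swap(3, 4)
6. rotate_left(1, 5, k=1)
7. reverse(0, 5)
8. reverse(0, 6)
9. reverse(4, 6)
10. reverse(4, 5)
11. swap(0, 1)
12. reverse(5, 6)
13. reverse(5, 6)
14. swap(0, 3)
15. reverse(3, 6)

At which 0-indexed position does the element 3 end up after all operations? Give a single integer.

After 1 (reverse(5, 6)): [3, 0, 2, 6, 1, 5, 4]
After 2 (rotate_left(1, 4, k=3)): [3, 1, 0, 2, 6, 5, 4]
After 3 (swap(4, 2)): [3, 1, 6, 2, 0, 5, 4]
After 4 (swap(6, 3)): [3, 1, 6, 4, 0, 5, 2]
After 5 (swap(3, 4)): [3, 1, 6, 0, 4, 5, 2]
After 6 (rotate_left(1, 5, k=1)): [3, 6, 0, 4, 5, 1, 2]
After 7 (reverse(0, 5)): [1, 5, 4, 0, 6, 3, 2]
After 8 (reverse(0, 6)): [2, 3, 6, 0, 4, 5, 1]
After 9 (reverse(4, 6)): [2, 3, 6, 0, 1, 5, 4]
After 10 (reverse(4, 5)): [2, 3, 6, 0, 5, 1, 4]
After 11 (swap(0, 1)): [3, 2, 6, 0, 5, 1, 4]
After 12 (reverse(5, 6)): [3, 2, 6, 0, 5, 4, 1]
After 13 (reverse(5, 6)): [3, 2, 6, 0, 5, 1, 4]
After 14 (swap(0, 3)): [0, 2, 6, 3, 5, 1, 4]
After 15 (reverse(3, 6)): [0, 2, 6, 4, 1, 5, 3]

Answer: 6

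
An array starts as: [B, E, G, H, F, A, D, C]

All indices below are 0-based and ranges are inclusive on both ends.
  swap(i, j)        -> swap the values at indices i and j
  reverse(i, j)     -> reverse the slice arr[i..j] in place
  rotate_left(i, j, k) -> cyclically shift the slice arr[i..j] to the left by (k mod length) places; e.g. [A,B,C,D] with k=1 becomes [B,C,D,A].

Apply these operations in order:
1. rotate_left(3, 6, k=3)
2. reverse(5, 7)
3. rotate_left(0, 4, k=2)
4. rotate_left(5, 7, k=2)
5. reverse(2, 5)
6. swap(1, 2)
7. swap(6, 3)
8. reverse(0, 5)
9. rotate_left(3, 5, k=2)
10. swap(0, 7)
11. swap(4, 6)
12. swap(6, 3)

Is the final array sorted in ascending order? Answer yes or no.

Answer: yes

Derivation:
After 1 (rotate_left(3, 6, k=3)): [B, E, G, D, H, F, A, C]
After 2 (reverse(5, 7)): [B, E, G, D, H, C, A, F]
After 3 (rotate_left(0, 4, k=2)): [G, D, H, B, E, C, A, F]
After 4 (rotate_left(5, 7, k=2)): [G, D, H, B, E, F, C, A]
After 5 (reverse(2, 5)): [G, D, F, E, B, H, C, A]
After 6 (swap(1, 2)): [G, F, D, E, B, H, C, A]
After 7 (swap(6, 3)): [G, F, D, C, B, H, E, A]
After 8 (reverse(0, 5)): [H, B, C, D, F, G, E, A]
After 9 (rotate_left(3, 5, k=2)): [H, B, C, G, D, F, E, A]
After 10 (swap(0, 7)): [A, B, C, G, D, F, E, H]
After 11 (swap(4, 6)): [A, B, C, G, E, F, D, H]
After 12 (swap(6, 3)): [A, B, C, D, E, F, G, H]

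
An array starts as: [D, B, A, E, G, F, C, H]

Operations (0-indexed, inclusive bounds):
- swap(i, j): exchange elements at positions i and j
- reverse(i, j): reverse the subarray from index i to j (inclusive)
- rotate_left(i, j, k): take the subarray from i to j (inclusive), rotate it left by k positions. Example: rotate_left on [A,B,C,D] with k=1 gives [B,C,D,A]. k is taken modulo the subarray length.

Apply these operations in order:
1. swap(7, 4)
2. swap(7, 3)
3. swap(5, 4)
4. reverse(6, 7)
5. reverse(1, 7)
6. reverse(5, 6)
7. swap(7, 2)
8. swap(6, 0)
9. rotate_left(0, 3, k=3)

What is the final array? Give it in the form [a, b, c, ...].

After 1 (swap(7, 4)): [D, B, A, E, H, F, C, G]
After 2 (swap(7, 3)): [D, B, A, G, H, F, C, E]
After 3 (swap(5, 4)): [D, B, A, G, F, H, C, E]
After 4 (reverse(6, 7)): [D, B, A, G, F, H, E, C]
After 5 (reverse(1, 7)): [D, C, E, H, F, G, A, B]
After 6 (reverse(5, 6)): [D, C, E, H, F, A, G, B]
After 7 (swap(7, 2)): [D, C, B, H, F, A, G, E]
After 8 (swap(6, 0)): [G, C, B, H, F, A, D, E]
After 9 (rotate_left(0, 3, k=3)): [H, G, C, B, F, A, D, E]

Answer: [H, G, C, B, F, A, D, E]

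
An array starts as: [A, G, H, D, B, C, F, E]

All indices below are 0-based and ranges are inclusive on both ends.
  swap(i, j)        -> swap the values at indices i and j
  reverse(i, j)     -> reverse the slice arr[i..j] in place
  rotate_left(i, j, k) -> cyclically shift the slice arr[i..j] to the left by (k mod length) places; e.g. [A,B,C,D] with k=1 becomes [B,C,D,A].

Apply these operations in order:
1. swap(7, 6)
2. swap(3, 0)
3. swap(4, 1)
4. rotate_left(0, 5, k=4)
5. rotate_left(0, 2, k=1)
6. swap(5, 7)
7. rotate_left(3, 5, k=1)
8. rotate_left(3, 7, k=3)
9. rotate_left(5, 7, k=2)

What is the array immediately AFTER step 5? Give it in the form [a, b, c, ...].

After 1 (swap(7, 6)): [A, G, H, D, B, C, E, F]
After 2 (swap(3, 0)): [D, G, H, A, B, C, E, F]
After 3 (swap(4, 1)): [D, B, H, A, G, C, E, F]
After 4 (rotate_left(0, 5, k=4)): [G, C, D, B, H, A, E, F]
After 5 (rotate_left(0, 2, k=1)): [C, D, G, B, H, A, E, F]

Answer: [C, D, G, B, H, A, E, F]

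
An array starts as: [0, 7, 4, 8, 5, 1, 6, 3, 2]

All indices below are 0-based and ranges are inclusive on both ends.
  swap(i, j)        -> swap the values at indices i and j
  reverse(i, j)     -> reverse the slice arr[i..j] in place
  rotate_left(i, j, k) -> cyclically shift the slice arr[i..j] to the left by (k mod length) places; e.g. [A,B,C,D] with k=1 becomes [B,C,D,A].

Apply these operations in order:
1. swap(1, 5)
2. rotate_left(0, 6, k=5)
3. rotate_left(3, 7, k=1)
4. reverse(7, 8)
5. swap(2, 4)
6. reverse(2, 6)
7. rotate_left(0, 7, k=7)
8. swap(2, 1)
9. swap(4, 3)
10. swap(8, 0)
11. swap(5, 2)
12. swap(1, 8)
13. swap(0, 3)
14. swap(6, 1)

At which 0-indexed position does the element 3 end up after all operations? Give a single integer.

Answer: 4

Derivation:
After 1 (swap(1, 5)): [0, 1, 4, 8, 5, 7, 6, 3, 2]
After 2 (rotate_left(0, 6, k=5)): [7, 6, 0, 1, 4, 8, 5, 3, 2]
After 3 (rotate_left(3, 7, k=1)): [7, 6, 0, 4, 8, 5, 3, 1, 2]
After 4 (reverse(7, 8)): [7, 6, 0, 4, 8, 5, 3, 2, 1]
After 5 (swap(2, 4)): [7, 6, 8, 4, 0, 5, 3, 2, 1]
After 6 (reverse(2, 6)): [7, 6, 3, 5, 0, 4, 8, 2, 1]
After 7 (rotate_left(0, 7, k=7)): [2, 7, 6, 3, 5, 0, 4, 8, 1]
After 8 (swap(2, 1)): [2, 6, 7, 3, 5, 0, 4, 8, 1]
After 9 (swap(4, 3)): [2, 6, 7, 5, 3, 0, 4, 8, 1]
After 10 (swap(8, 0)): [1, 6, 7, 5, 3, 0, 4, 8, 2]
After 11 (swap(5, 2)): [1, 6, 0, 5, 3, 7, 4, 8, 2]
After 12 (swap(1, 8)): [1, 2, 0, 5, 3, 7, 4, 8, 6]
After 13 (swap(0, 3)): [5, 2, 0, 1, 3, 7, 4, 8, 6]
After 14 (swap(6, 1)): [5, 4, 0, 1, 3, 7, 2, 8, 6]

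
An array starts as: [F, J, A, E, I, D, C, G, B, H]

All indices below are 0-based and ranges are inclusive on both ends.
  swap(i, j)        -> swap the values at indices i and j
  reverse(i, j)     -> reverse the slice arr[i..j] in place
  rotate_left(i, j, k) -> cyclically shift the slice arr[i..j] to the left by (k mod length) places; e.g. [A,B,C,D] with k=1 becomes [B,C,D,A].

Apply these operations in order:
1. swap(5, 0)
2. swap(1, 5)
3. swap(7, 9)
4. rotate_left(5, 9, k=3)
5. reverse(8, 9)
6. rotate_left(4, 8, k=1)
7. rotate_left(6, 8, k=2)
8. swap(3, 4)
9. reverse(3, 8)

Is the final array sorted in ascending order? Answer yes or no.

After 1 (swap(5, 0)): [D, J, A, E, I, F, C, G, B, H]
After 2 (swap(1, 5)): [D, F, A, E, I, J, C, G, B, H]
After 3 (swap(7, 9)): [D, F, A, E, I, J, C, H, B, G]
After 4 (rotate_left(5, 9, k=3)): [D, F, A, E, I, B, G, J, C, H]
After 5 (reverse(8, 9)): [D, F, A, E, I, B, G, J, H, C]
After 6 (rotate_left(4, 8, k=1)): [D, F, A, E, B, G, J, H, I, C]
After 7 (rotate_left(6, 8, k=2)): [D, F, A, E, B, G, I, J, H, C]
After 8 (swap(3, 4)): [D, F, A, B, E, G, I, J, H, C]
After 9 (reverse(3, 8)): [D, F, A, H, J, I, G, E, B, C]

Answer: no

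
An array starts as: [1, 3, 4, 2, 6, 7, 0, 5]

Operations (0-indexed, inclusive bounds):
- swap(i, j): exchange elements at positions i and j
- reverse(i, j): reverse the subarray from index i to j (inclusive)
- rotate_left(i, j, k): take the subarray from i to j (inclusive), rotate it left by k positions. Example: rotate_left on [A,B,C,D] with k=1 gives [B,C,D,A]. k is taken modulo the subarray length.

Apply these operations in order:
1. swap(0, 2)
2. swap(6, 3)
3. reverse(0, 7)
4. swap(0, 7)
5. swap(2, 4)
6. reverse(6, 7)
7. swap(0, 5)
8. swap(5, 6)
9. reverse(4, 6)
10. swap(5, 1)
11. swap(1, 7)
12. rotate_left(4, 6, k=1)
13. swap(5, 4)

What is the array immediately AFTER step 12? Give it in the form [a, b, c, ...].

After 1 (swap(0, 2)): [4, 3, 1, 2, 6, 7, 0, 5]
After 2 (swap(6, 3)): [4, 3, 1, 0, 6, 7, 2, 5]
After 3 (reverse(0, 7)): [5, 2, 7, 6, 0, 1, 3, 4]
After 4 (swap(0, 7)): [4, 2, 7, 6, 0, 1, 3, 5]
After 5 (swap(2, 4)): [4, 2, 0, 6, 7, 1, 3, 5]
After 6 (reverse(6, 7)): [4, 2, 0, 6, 7, 1, 5, 3]
After 7 (swap(0, 5)): [1, 2, 0, 6, 7, 4, 5, 3]
After 8 (swap(5, 6)): [1, 2, 0, 6, 7, 5, 4, 3]
After 9 (reverse(4, 6)): [1, 2, 0, 6, 4, 5, 7, 3]
After 10 (swap(5, 1)): [1, 5, 0, 6, 4, 2, 7, 3]
After 11 (swap(1, 7)): [1, 3, 0, 6, 4, 2, 7, 5]
After 12 (rotate_left(4, 6, k=1)): [1, 3, 0, 6, 2, 7, 4, 5]

Answer: [1, 3, 0, 6, 2, 7, 4, 5]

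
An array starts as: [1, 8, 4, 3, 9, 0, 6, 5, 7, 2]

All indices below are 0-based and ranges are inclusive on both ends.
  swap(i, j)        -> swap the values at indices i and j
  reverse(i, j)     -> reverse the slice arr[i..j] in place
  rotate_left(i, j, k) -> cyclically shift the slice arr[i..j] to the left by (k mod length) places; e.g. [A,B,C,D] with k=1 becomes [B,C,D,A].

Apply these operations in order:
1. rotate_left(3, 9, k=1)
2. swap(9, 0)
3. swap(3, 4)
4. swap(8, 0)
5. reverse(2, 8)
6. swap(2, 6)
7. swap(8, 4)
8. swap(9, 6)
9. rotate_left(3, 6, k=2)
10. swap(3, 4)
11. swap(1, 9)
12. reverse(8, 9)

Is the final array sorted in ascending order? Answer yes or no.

After 1 (rotate_left(3, 9, k=1)): [1, 8, 4, 9, 0, 6, 5, 7, 2, 3]
After 2 (swap(9, 0)): [3, 8, 4, 9, 0, 6, 5, 7, 2, 1]
After 3 (swap(3, 4)): [3, 8, 4, 0, 9, 6, 5, 7, 2, 1]
After 4 (swap(8, 0)): [2, 8, 4, 0, 9, 6, 5, 7, 3, 1]
After 5 (reverse(2, 8)): [2, 8, 3, 7, 5, 6, 9, 0, 4, 1]
After 6 (swap(2, 6)): [2, 8, 9, 7, 5, 6, 3, 0, 4, 1]
After 7 (swap(8, 4)): [2, 8, 9, 7, 4, 6, 3, 0, 5, 1]
After 8 (swap(9, 6)): [2, 8, 9, 7, 4, 6, 1, 0, 5, 3]
After 9 (rotate_left(3, 6, k=2)): [2, 8, 9, 6, 1, 7, 4, 0, 5, 3]
After 10 (swap(3, 4)): [2, 8, 9, 1, 6, 7, 4, 0, 5, 3]
After 11 (swap(1, 9)): [2, 3, 9, 1, 6, 7, 4, 0, 5, 8]
After 12 (reverse(8, 9)): [2, 3, 9, 1, 6, 7, 4, 0, 8, 5]

Answer: no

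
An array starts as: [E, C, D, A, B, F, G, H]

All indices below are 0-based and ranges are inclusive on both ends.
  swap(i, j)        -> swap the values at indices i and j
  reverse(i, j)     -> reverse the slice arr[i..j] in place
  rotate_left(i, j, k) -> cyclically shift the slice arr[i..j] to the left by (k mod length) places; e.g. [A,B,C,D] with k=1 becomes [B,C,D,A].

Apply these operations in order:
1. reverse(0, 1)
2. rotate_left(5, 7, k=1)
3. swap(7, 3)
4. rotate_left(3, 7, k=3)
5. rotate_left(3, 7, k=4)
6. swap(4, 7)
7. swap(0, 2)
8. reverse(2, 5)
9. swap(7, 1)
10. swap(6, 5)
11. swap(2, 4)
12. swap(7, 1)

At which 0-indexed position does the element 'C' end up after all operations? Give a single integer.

Answer: 6

Derivation:
After 1 (reverse(0, 1)): [C, E, D, A, B, F, G, H]
After 2 (rotate_left(5, 7, k=1)): [C, E, D, A, B, G, H, F]
After 3 (swap(7, 3)): [C, E, D, F, B, G, H, A]
After 4 (rotate_left(3, 7, k=3)): [C, E, D, H, A, F, B, G]
After 5 (rotate_left(3, 7, k=4)): [C, E, D, G, H, A, F, B]
After 6 (swap(4, 7)): [C, E, D, G, B, A, F, H]
After 7 (swap(0, 2)): [D, E, C, G, B, A, F, H]
After 8 (reverse(2, 5)): [D, E, A, B, G, C, F, H]
After 9 (swap(7, 1)): [D, H, A, B, G, C, F, E]
After 10 (swap(6, 5)): [D, H, A, B, G, F, C, E]
After 11 (swap(2, 4)): [D, H, G, B, A, F, C, E]
After 12 (swap(7, 1)): [D, E, G, B, A, F, C, H]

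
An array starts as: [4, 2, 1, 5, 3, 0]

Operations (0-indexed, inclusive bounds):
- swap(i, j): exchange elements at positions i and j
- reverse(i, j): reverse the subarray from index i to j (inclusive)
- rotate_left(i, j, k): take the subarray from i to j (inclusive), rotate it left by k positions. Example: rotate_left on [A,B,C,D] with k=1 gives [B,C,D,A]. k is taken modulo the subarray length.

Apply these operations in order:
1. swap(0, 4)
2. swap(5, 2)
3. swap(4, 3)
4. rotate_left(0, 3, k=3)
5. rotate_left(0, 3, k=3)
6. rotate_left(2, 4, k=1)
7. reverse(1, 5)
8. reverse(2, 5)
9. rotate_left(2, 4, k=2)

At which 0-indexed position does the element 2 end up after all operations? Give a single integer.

After 1 (swap(0, 4)): [3, 2, 1, 5, 4, 0]
After 2 (swap(5, 2)): [3, 2, 0, 5, 4, 1]
After 3 (swap(4, 3)): [3, 2, 0, 4, 5, 1]
After 4 (rotate_left(0, 3, k=3)): [4, 3, 2, 0, 5, 1]
After 5 (rotate_left(0, 3, k=3)): [0, 4, 3, 2, 5, 1]
After 6 (rotate_left(2, 4, k=1)): [0, 4, 2, 5, 3, 1]
After 7 (reverse(1, 5)): [0, 1, 3, 5, 2, 4]
After 8 (reverse(2, 5)): [0, 1, 4, 2, 5, 3]
After 9 (rotate_left(2, 4, k=2)): [0, 1, 5, 4, 2, 3]

Answer: 4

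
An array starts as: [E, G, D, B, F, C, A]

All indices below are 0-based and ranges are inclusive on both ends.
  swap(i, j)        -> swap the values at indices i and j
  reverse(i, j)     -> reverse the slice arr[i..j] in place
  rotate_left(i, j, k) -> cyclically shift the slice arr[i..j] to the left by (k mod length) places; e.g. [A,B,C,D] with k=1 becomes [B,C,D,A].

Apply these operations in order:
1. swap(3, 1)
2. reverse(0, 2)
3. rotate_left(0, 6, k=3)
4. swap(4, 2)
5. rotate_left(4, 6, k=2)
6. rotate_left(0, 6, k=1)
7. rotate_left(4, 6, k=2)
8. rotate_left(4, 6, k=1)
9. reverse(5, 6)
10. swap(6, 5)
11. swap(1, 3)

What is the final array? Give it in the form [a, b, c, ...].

After 1 (swap(3, 1)): [E, B, D, G, F, C, A]
After 2 (reverse(0, 2)): [D, B, E, G, F, C, A]
After 3 (rotate_left(0, 6, k=3)): [G, F, C, A, D, B, E]
After 4 (swap(4, 2)): [G, F, D, A, C, B, E]
After 5 (rotate_left(4, 6, k=2)): [G, F, D, A, E, C, B]
After 6 (rotate_left(0, 6, k=1)): [F, D, A, E, C, B, G]
After 7 (rotate_left(4, 6, k=2)): [F, D, A, E, G, C, B]
After 8 (rotate_left(4, 6, k=1)): [F, D, A, E, C, B, G]
After 9 (reverse(5, 6)): [F, D, A, E, C, G, B]
After 10 (swap(6, 5)): [F, D, A, E, C, B, G]
After 11 (swap(1, 3)): [F, E, A, D, C, B, G]

Answer: [F, E, A, D, C, B, G]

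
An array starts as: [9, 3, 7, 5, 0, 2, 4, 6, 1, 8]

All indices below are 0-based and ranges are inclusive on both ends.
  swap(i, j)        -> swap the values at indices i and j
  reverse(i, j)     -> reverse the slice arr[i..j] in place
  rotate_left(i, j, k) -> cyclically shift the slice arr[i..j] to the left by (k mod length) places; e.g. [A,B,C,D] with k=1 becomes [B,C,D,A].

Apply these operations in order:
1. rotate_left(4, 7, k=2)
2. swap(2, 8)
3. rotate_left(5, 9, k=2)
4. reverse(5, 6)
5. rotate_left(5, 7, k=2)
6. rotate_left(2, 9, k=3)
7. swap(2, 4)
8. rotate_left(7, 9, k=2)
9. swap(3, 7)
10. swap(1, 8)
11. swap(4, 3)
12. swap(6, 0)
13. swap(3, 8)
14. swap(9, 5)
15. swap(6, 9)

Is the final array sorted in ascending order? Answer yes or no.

Answer: yes

Derivation:
After 1 (rotate_left(4, 7, k=2)): [9, 3, 7, 5, 4, 6, 0, 2, 1, 8]
After 2 (swap(2, 8)): [9, 3, 1, 5, 4, 6, 0, 2, 7, 8]
After 3 (rotate_left(5, 9, k=2)): [9, 3, 1, 5, 4, 2, 7, 8, 6, 0]
After 4 (reverse(5, 6)): [9, 3, 1, 5, 4, 7, 2, 8, 6, 0]
After 5 (rotate_left(5, 7, k=2)): [9, 3, 1, 5, 4, 8, 7, 2, 6, 0]
After 6 (rotate_left(2, 9, k=3)): [9, 3, 8, 7, 2, 6, 0, 1, 5, 4]
After 7 (swap(2, 4)): [9, 3, 2, 7, 8, 6, 0, 1, 5, 4]
After 8 (rotate_left(7, 9, k=2)): [9, 3, 2, 7, 8, 6, 0, 4, 1, 5]
After 9 (swap(3, 7)): [9, 3, 2, 4, 8, 6, 0, 7, 1, 5]
After 10 (swap(1, 8)): [9, 1, 2, 4, 8, 6, 0, 7, 3, 5]
After 11 (swap(4, 3)): [9, 1, 2, 8, 4, 6, 0, 7, 3, 5]
After 12 (swap(6, 0)): [0, 1, 2, 8, 4, 6, 9, 7, 3, 5]
After 13 (swap(3, 8)): [0, 1, 2, 3, 4, 6, 9, 7, 8, 5]
After 14 (swap(9, 5)): [0, 1, 2, 3, 4, 5, 9, 7, 8, 6]
After 15 (swap(6, 9)): [0, 1, 2, 3, 4, 5, 6, 7, 8, 9]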